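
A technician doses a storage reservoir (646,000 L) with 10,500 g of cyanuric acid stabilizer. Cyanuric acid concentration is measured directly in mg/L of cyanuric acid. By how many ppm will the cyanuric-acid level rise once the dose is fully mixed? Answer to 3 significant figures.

Rise: 10,500 g / 646,000 L × 1000 = 16.25 mg/L.

16.3 ppm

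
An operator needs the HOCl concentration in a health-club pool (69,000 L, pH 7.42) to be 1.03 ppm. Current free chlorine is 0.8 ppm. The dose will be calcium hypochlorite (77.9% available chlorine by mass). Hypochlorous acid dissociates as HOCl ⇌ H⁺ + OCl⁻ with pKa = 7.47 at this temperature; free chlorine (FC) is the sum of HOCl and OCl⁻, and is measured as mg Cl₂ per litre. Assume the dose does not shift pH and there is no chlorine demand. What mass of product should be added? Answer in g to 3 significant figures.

102 g

[OCl⁻]/[HOCl] = 10^(pH − pKa) = 10^(7.42 − 7.47) = 0.8913; fraction as HOCl = 1/(1 + 0.8913) = 0.5288.
Free chlorine required for 1.03 ppm HOCl: 1.03 / 0.5288 = 1.948 ppm.
FC to add: 1.948 − 0.8 = 1.148 mg/L as Cl₂.
Cl₂ equivalent: 1.148 mg/L × 69,000 L = 79.21 g.
Product at 77.9% available Cl: 79.21 / 0.779 = 101.7 g.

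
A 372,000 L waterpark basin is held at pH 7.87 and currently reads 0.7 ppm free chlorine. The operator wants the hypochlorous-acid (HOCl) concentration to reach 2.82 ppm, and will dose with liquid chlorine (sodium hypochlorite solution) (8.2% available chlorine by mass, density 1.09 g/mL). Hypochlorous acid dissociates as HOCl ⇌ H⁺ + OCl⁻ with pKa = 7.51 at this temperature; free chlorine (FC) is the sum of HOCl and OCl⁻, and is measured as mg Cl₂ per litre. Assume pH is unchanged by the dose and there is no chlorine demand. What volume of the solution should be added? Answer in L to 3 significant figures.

[OCl⁻]/[HOCl] = 10^(pH − pKa) = 10^(7.87 − 7.51) = 2.291; fraction as HOCl = 1/(1 + 2.291) = 0.3039.
Free chlorine required for 2.82 ppm HOCl: 2.82 / 0.3039 = 9.28 ppm.
FC to add: 9.28 − 0.7 = 8.58 mg/L as Cl₂.
Cl₂ equivalent: 8.58 mg/L × 372,000 L = 3192 g.
Product at 8.2% available Cl: 3192 / 0.082 = 38,930 g.
Volume: 38,930 g ÷ 1.09 g/mL = 35,710 mL.

35.7 L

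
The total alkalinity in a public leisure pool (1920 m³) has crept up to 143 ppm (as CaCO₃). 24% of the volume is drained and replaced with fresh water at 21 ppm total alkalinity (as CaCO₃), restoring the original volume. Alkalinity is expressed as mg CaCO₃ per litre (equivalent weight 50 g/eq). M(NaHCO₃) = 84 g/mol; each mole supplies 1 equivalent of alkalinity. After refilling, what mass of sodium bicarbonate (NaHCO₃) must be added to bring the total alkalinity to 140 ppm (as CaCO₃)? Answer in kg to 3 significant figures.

Volume: 1920 m³ = 1,920,000 L.
After draining 24% and refilling: 143 × 0.76 + 21 × 0.24 = 113.72 ppm.
Deficit to target: 140 − 113.72 = 26.28 mg/L.
As CaCO₃: 26.28 mg/L × 1,920,000 L = 50,460 g; ÷ 50 g/eq ÷ 1 = 1009 mol NaHCO₃.
Mass: 1009 × 84 = 84,770 g.

84.8 kg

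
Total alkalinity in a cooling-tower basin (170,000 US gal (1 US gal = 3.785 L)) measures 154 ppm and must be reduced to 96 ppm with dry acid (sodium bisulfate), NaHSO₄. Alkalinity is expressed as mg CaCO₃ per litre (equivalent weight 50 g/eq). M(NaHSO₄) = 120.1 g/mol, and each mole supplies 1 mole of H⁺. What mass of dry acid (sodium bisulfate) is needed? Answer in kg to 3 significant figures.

89.6 kg

Volume: 170,000 US gal × 3.785 L/gal = 643,450 L.
Alkalinity to neutralize: (154 − 96) = 58 mg/L as CaCO₃ × 643,450 L = 37,320 g as CaCO₃.
Equivalents of H⁺ required: 37,320 ÷ 50 g/eq = 746.4 eq = 746.4 mol NaHSO₄.
Mass of NaHSO₄: 746.4 × 120.1 = 89,640 g.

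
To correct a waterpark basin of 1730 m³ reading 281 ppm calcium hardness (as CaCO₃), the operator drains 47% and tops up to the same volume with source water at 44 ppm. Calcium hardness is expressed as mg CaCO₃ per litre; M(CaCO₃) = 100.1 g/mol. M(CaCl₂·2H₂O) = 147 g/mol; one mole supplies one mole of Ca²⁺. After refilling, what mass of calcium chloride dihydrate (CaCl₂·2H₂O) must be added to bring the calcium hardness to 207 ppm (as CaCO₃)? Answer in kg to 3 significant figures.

95.0 kg

Volume: 1730 m³ = 1,730,000 L.
After draining 47% and refilling: 281 × 0.53 + 44 × 0.47 = 169.61 ppm.
Deficit to target: 207 − 169.61 = 37.39 mg/L.
As CaCO₃: 37.39 mg/L × 1,730,000 L = 64,680 g; ÷ 100.1 = 646.2 mol Ca²⁺.
Mass: 646.2 × 147 = 94,990 g.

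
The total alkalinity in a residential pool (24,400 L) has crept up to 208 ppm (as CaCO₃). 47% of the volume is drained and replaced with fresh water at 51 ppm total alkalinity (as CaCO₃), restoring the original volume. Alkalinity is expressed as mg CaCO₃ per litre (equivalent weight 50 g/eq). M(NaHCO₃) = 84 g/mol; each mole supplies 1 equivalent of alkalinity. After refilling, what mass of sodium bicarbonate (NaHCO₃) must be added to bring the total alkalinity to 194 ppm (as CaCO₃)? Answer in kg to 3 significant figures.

After draining 47% and refilling: 208 × 0.53 + 51 × 0.47 = 134.21 ppm.
Deficit to target: 194 − 134.21 = 59.79 mg/L.
As CaCO₃: 59.79 mg/L × 24,400 L = 1459 g; ÷ 50 g/eq ÷ 1 = 29.18 mol NaHCO₃.
Mass: 29.18 × 84 = 2451 g.

2.45 kg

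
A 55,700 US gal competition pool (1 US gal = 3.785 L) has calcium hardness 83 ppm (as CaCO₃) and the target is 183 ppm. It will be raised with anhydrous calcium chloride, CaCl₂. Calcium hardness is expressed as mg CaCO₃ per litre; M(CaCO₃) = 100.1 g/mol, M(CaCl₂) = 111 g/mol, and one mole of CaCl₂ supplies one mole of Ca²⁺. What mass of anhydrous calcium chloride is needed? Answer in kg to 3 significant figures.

Volume: 55,700 US gal × 3.785 L/gal = 210,824 L.
Hardness to add: (183 − 83) = 100 mg/L as CaCO₃ × 210,824 L = 21,080 g as CaCO₃.
Moles of Ca²⁺ (1 mol Ca²⁺ ≡ 1 mol CaCO₃): 21,080 / 100.1 g/mol = 210.6 mol.
Mass of CaCl₂: 210.6 × 111 = 23,380 g.

23.4 kg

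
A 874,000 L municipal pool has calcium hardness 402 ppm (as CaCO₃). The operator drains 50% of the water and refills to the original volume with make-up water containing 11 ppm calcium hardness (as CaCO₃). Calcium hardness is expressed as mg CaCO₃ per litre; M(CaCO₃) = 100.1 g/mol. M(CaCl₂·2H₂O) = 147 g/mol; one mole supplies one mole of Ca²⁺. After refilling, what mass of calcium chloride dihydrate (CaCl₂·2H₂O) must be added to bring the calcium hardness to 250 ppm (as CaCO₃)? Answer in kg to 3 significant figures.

55.8 kg

After draining 50% and refilling: 402 × 0.50 + 11 × 0.50 = 206.5 ppm.
Deficit to target: 250 − 206.5 = 43.5 mg/L.
As CaCO₃: 43.5 mg/L × 874,000 L = 38,020 g; ÷ 100.1 = 379.8 mol Ca²⁺.
Mass: 379.8 × 147 = 55,830 g.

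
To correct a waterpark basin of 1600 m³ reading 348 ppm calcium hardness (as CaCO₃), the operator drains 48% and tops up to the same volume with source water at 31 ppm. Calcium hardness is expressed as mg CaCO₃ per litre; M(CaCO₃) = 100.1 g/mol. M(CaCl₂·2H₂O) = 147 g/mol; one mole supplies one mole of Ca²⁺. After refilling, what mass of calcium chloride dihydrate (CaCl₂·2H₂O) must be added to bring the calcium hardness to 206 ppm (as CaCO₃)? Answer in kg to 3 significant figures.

Volume: 1600 m³ = 1,600,000 L.
After draining 48% and refilling: 348 × 0.52 + 31 × 0.48 = 195.84 ppm.
Deficit to target: 206 − 195.84 = 10.16 mg/L.
As CaCO₃: 10.16 mg/L × 1,600,000 L = 16,260 g; ÷ 100.1 = 162.4 mol Ca²⁺.
Mass: 162.4 × 147 = 23,870 g.

23.9 kg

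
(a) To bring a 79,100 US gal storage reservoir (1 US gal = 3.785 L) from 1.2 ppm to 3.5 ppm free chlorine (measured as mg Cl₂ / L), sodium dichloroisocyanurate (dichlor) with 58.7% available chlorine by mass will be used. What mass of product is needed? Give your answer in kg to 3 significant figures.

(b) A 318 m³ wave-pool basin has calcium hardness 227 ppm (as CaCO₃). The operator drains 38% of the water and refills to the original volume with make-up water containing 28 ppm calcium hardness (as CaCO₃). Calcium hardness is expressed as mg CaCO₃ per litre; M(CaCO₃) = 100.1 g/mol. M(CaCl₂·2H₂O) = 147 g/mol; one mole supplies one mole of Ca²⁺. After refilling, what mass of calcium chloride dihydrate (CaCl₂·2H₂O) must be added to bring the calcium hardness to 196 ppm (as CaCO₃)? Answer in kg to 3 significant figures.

(a) 1.17 kg; (b) 20.8 kg

(a) Volume: 79,100 US gal × 3.785 L/gal = 299,394 L.
(a) Chlorine deficit: 3.5 − 1.2 = 2.3 ppm = 2.3 mg/L as Cl₂.
(a) Cl₂ equivalent needed: 2.3 mg/L × 299,394 L = 688,600 mg = 688.6 g.
(a) Product at 58.7% available chlorine: 688.6 / 0.587 = 1173 g.

(b) Volume: 318 m³ = 318,000 L.
(b) After draining 38% and refilling: 227 × 0.62 + 28 × 0.38 = 151.38 ppm.
(b) Deficit to target: 196 − 151.38 = 44.62 mg/L.
(b) As CaCO₃: 44.62 mg/L × 318,000 L = 14,190 g; ÷ 100.1 = 141.7 mol Ca²⁺.
(b) Mass: 141.7 × 147 = 20,840 g.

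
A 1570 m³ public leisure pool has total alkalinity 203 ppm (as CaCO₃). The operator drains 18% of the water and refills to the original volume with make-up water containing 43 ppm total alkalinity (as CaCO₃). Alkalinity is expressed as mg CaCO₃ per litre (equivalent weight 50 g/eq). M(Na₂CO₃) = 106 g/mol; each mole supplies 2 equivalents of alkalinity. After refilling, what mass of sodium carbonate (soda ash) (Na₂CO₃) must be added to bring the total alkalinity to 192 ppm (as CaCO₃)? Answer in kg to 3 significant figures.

Volume: 1570 m³ = 1,570,000 L.
After draining 18% and refilling: 203 × 0.82 + 43 × 0.18 = 174.2 ppm.
Deficit to target: 192 − 174.2 = 17.8 mg/L.
As CaCO₃: 17.8 mg/L × 1,570,000 L = 27,950 g; ÷ 50 g/eq ÷ 2 = 279.5 mol Na₂CO₃.
Mass: 279.5 × 106 = 29,620 g.

29.6 kg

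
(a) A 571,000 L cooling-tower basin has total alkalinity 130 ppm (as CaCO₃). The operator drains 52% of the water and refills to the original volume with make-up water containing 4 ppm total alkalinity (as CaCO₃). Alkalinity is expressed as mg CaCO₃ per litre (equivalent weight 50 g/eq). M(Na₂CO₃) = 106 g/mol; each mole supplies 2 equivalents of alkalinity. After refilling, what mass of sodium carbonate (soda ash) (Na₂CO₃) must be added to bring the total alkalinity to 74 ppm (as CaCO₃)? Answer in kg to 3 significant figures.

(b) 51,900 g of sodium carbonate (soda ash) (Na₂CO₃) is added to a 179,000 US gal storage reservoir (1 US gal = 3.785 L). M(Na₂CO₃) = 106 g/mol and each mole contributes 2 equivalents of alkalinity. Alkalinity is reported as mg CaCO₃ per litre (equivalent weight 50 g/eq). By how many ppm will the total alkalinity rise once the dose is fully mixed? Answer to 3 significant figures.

(a) After draining 52% and refilling: 130 × 0.48 + 4 × 0.52 = 64.48 ppm.
(a) Deficit to target: 74 − 64.48 = 9.52 mg/L.
(a) As CaCO₃: 9.52 mg/L × 571,000 L = 5436 g; ÷ 50 g/eq ÷ 2 = 54.36 mol Na₂CO₃.
(a) Mass: 54.36 × 106 = 5762 g.

(b) Volume: 179,000 US gal × 3.785 L/gal = 677,515 L.
(b) Moles of Na₂CO₃: 51,900 g ÷ 106 g/mol = 489.6 mol → 979.2 eq of alkalinity.
(b) As CaCO₃: 979.2 eq × 50 g/eq = 48,960 g.
(b) Rise: 48,960 g / 677,515 L × 1000 = 72.27 mg/L.

(a) 5.76 kg; (b) 72.3 ppm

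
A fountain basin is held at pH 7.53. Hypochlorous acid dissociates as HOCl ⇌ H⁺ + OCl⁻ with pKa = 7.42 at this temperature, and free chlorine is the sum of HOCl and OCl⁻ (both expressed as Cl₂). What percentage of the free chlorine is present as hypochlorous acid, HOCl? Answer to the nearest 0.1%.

43.7%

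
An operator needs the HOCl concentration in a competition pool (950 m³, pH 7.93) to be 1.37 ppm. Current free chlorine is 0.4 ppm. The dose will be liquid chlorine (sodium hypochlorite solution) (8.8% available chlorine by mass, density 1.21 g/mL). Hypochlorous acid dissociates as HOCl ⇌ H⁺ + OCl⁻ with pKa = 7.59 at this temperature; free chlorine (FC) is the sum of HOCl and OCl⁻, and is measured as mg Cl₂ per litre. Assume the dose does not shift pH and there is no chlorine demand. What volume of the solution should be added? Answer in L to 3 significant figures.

Volume: 950 m³ = 950,000 L.
[OCl⁻]/[HOCl] = 10^(pH − pKa) = 10^(7.93 − 7.59) = 2.188; fraction as HOCl = 1/(1 + 2.188) = 0.3137.
Free chlorine required for 1.37 ppm HOCl: 1.37 / 0.3137 = 4.367 ppm.
FC to add: 4.367 − 0.4 = 3.967 mg/L as Cl₂.
Cl₂ equivalent: 3.967 mg/L × 950,000 L = 3769 g.
Product at 8.8% available Cl: 3769 / 0.088 = 42,830 g.
Volume: 42,830 g ÷ 1.21 g/mL = 35,400 mL.

35.4 L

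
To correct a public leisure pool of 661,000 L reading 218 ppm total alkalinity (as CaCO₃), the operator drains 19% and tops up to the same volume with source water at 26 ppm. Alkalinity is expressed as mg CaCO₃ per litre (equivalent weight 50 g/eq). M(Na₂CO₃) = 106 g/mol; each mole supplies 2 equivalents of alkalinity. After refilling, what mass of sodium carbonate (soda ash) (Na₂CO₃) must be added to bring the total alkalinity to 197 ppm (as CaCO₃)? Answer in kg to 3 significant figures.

After draining 19% and refilling: 218 × 0.81 + 26 × 0.19 = 181.52 ppm.
Deficit to target: 197 − 181.52 = 15.48 mg/L.
As CaCO₃: 15.48 mg/L × 661,000 L = 10,230 g; ÷ 50 g/eq ÷ 2 = 102.3 mol Na₂CO₃.
Mass: 102.3 × 106 = 10,850 g.

10.8 kg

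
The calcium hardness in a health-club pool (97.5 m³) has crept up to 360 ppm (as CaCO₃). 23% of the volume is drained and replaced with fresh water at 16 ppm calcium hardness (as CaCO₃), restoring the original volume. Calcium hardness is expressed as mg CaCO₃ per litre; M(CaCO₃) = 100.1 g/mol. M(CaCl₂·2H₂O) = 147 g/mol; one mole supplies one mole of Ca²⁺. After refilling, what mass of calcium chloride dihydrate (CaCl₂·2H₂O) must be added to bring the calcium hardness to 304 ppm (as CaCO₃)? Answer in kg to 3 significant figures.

3.31 kg

Volume: 97.5 m³ = 97,500 L.
After draining 23% and refilling: 360 × 0.77 + 16 × 0.23 = 280.88 ppm.
Deficit to target: 304 − 280.88 = 23.12 mg/L.
As CaCO₃: 23.12 mg/L × 97,500 L = 2254 g; ÷ 100.1 = 22.52 mol Ca²⁺.
Mass: 22.52 × 147 = 3310 g.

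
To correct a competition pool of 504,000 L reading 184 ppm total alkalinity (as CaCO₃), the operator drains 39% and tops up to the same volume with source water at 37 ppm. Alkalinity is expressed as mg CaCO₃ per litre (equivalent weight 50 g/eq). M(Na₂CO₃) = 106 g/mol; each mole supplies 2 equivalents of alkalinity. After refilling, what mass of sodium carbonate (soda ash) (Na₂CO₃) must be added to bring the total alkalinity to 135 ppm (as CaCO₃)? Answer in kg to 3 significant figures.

4.45 kg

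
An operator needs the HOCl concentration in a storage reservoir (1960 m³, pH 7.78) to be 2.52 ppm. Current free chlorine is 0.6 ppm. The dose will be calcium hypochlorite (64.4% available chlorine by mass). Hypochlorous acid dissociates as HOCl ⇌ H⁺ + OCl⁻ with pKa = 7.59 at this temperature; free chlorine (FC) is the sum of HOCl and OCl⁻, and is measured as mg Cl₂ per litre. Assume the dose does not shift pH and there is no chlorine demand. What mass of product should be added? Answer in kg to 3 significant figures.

17.7 kg

Volume: 1960 m³ = 1,960,000 L.
[OCl⁻]/[HOCl] = 10^(pH − pKa) = 10^(7.78 − 7.59) = 1.549; fraction as HOCl = 1/(1 + 1.549) = 0.3923.
Free chlorine required for 2.52 ppm HOCl: 2.52 / 0.3923 = 6.423 ppm.
FC to add: 6.423 − 0.6 = 5.823 mg/L as Cl₂.
Cl₂ equivalent: 5.823 mg/L × 1,960,000 L = 11,410 g.
Product at 64.4% available Cl: 11,410 / 0.644 = 17,720 g.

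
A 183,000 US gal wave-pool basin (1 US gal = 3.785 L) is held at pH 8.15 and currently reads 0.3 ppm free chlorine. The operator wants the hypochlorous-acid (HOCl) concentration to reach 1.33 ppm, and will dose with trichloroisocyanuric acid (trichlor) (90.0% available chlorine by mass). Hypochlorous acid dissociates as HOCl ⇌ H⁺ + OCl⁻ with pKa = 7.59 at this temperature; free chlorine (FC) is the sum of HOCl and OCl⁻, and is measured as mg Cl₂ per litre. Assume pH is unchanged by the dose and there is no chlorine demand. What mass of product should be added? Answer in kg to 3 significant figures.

4.51 kg

Volume: 183,000 US gal × 3.785 L/gal = 692,655 L.
[OCl⁻]/[HOCl] = 10^(pH − pKa) = 10^(8.15 − 7.59) = 3.631; fraction as HOCl = 1/(1 + 3.631) = 0.2159.
Free chlorine required for 1.33 ppm HOCl: 1.33 / 0.2159 = 6.159 ppm.
FC to add: 6.159 − 0.3 = 5.859 mg/L as Cl₂.
Cl₂ equivalent: 5.859 mg/L × 692,655 L = 4058 g.
Product at 90.0% available Cl: 4058 / 0.9 = 4509 g.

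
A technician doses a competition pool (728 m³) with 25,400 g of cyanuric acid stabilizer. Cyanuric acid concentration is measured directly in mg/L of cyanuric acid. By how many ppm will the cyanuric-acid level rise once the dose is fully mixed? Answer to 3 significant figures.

34.9 ppm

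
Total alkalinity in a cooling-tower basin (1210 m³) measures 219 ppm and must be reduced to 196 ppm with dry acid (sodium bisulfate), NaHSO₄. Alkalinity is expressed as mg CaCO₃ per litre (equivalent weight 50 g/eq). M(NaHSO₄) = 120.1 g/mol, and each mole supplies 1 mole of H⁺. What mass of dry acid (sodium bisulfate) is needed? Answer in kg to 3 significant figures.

66.8 kg

Volume: 1210 m³ = 1,210,000 L.
Alkalinity to neutralize: (219 − 196) = 23 mg/L as CaCO₃ × 1,210,000 L = 27,830 g as CaCO₃.
Equivalents of H⁺ required: 27,830 ÷ 50 g/eq = 556.6 eq = 556.6 mol NaHSO₄.
Mass of NaHSO₄: 556.6 × 120.1 = 66,850 g.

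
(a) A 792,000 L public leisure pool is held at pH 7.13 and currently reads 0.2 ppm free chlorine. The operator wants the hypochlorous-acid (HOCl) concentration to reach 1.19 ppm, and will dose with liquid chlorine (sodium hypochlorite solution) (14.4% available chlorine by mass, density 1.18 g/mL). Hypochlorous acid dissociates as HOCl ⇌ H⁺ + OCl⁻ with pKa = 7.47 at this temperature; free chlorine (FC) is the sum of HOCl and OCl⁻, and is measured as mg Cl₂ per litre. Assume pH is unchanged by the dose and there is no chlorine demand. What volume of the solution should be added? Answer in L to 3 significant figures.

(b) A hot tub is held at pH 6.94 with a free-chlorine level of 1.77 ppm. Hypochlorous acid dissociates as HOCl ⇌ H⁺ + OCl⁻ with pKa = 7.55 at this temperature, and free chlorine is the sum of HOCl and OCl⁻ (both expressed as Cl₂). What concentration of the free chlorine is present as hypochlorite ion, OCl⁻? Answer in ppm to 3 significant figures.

(a) [OCl⁻]/[HOCl] = 10^(pH − pKa) = 10^(7.13 − 7.47) = 0.4571; fraction as HOCl = 1/(1 + 0.4571) = 0.6863.
(a) Free chlorine required for 1.19 ppm HOCl: 1.19 / 0.6863 = 1.734 ppm.
(a) FC to add: 1.734 − 0.2 = 1.534 mg/L as Cl₂.
(a) Cl₂ equivalent: 1.534 mg/L × 792,000 L = 1215 g.
(a) Product at 14.4% available Cl: 1215 / 0.144 = 8437 g.
(a) Volume: 8437 g ÷ 1.18 g/mL = 7150 mL.

(b) [OCl⁻]/[HOCl] = 10^(pH − pKa) = 10^(6.94 − 7.55) = 10^-0.61 = 0.2455.
(b) Fraction as HOCl = 1 / (1 + 0.2455) = 0.8029.
(b) OCl⁻ = (1 − 0.8029) × 1.77 ppm = 0.3489 ppm.

(a) 7.15 L; (b) 0.349 ppm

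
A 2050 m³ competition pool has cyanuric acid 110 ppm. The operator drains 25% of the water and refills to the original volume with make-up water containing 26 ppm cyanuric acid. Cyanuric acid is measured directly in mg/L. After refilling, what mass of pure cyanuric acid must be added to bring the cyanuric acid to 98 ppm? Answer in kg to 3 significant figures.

18.4 kg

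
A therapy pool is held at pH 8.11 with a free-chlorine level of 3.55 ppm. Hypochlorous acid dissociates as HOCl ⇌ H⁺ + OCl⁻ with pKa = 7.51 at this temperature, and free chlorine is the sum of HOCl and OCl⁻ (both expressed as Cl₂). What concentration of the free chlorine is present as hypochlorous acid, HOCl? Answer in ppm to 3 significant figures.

0.713 ppm

[OCl⁻]/[HOCl] = 10^(pH − pKa) = 10^(8.11 − 7.51) = 10^0.60 = 3.981.
Fraction as HOCl = 1 / (1 + 3.981) = 0.2008.
HOCl = 0.2008 × 3.55 ppm = 0.7127 ppm.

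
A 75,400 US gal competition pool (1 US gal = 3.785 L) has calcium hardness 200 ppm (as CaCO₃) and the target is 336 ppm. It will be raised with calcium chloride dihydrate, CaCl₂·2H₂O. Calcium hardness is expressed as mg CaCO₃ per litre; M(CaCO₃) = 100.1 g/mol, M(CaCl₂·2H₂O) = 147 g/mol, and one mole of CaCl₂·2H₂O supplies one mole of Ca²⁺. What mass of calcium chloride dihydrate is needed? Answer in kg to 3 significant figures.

Volume: 75,400 US gal × 3.785 L/gal = 285,389 L.
Hardness to add: (336 − 200) = 136 mg/L as CaCO₃ × 285,389 L = 38,810 g as CaCO₃.
Moles of Ca²⁺ (1 mol Ca²⁺ ≡ 1 mol CaCO₃): 38,810 / 100.1 g/mol = 387.7 mol.
Mass of CaCl₂·2H₂O: 387.7 × 147 = 57,000 g.

57.0 kg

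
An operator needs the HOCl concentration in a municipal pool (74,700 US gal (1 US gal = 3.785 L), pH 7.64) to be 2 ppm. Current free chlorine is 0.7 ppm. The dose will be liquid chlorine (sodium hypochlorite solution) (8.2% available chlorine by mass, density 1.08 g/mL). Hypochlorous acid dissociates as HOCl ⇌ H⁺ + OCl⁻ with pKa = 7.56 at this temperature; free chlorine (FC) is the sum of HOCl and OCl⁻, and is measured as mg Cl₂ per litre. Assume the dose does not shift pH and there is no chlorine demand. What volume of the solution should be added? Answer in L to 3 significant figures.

11.8 L

Volume: 74,700 US gal × 3.785 L/gal = 282,740 L.
[OCl⁻]/[HOCl] = 10^(pH − pKa) = 10^(7.64 − 7.56) = 1.202; fraction as HOCl = 1/(1 + 1.202) = 0.4541.
Free chlorine required for 2 ppm HOCl: 2 / 0.4541 = 4.405 ppm.
FC to add: 4.405 − 0.7 = 3.705 mg/L as Cl₂.
Cl₂ equivalent: 3.705 mg/L × 282,740 L = 1047 g.
Product at 8.2% available Cl: 1047 / 0.082 = 12,770 g.
Volume: 12,770 g ÷ 1.08 g/mL = 11,830 mL.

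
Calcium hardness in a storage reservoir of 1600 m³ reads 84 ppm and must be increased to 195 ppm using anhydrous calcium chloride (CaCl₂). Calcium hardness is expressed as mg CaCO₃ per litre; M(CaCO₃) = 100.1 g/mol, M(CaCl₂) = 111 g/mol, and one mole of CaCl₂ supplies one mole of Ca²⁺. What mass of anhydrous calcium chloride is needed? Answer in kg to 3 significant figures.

Volume: 1600 m³ = 1,600,000 L.
Hardness to add: (195 − 84) = 111 mg/L as CaCO₃ × 1,600,000 L = 177,600 g as CaCO₃.
Moles of Ca²⁺ (1 mol Ca²⁺ ≡ 1 mol CaCO₃): 177,600 / 100.1 g/mol = 1774 mol.
Mass of CaCl₂: 1774 × 111 = 196,900 g.

197 kg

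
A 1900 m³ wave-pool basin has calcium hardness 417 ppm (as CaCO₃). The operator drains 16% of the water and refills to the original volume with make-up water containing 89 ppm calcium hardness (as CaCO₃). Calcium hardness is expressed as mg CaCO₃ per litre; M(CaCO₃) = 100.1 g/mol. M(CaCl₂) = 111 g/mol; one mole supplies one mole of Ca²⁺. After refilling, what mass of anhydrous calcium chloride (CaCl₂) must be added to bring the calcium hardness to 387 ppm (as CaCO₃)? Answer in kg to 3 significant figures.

Volume: 1900 m³ = 1,900,000 L.
After draining 16% and refilling: 417 × 0.84 + 89 × 0.16 = 364.52 ppm.
Deficit to target: 387 − 364.52 = 22.48 mg/L.
As CaCO₃: 22.48 mg/L × 1,900,000 L = 42,710 g; ÷ 100.1 = 426.7 mol Ca²⁺.
Mass: 426.7 × 111 = 47,360 g.

47.4 kg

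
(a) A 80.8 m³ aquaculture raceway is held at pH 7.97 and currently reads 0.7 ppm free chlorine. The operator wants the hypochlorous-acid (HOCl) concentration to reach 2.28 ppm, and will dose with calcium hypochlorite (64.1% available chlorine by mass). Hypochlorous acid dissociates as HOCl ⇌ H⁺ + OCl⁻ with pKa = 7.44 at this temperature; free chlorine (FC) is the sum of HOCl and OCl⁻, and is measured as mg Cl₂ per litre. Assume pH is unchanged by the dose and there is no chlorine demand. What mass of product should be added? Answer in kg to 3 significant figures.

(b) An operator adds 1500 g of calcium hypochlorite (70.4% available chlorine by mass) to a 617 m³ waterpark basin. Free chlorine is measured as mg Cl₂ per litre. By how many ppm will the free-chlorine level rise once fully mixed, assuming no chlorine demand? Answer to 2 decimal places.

(a) 1.17 kg; (b) 1.71 ppm

(a) Volume: 80.8 m³ = 80,800 L.
(a) [OCl⁻]/[HOCl] = 10^(pH − pKa) = 10^(7.97 − 7.44) = 3.388; fraction as HOCl = 1/(1 + 3.388) = 0.2279.
(a) Free chlorine required for 2.28 ppm HOCl: 2.28 / 0.2279 = 10.01 ppm.
(a) FC to add: 10.01 − 0.7 = 9.306 mg/L as Cl₂.
(a) Cl₂ equivalent: 9.306 mg/L × 80,800 L = 751.9 g.
(a) Product at 64.1% available Cl: 751.9 / 0.641 = 1173 g.

(b) Volume: 617 m³ = 617,000 L.
(b) Available chlorine delivered: 1500 g × 0.704 = 1056 g as Cl₂.
(b) Concentration rise: 1056 g / 617,000 L = 1.712 mg/L = 1.71 ppm.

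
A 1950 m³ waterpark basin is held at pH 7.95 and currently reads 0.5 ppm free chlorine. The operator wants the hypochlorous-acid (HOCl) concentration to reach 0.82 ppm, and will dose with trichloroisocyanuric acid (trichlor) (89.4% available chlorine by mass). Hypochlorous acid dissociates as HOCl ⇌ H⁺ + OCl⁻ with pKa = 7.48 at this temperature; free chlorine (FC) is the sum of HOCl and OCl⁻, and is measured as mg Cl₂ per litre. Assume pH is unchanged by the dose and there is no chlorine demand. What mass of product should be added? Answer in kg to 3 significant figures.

Volume: 1950 m³ = 1,950,000 L.
[OCl⁻]/[HOCl] = 10^(pH − pKa) = 10^(7.95 − 7.48) = 2.951; fraction as HOCl = 1/(1 + 2.951) = 0.2531.
Free chlorine required for 0.82 ppm HOCl: 0.82 / 0.2531 = 3.24 ppm.
FC to add: 3.24 − 0.5 = 2.74 mg/L as Cl₂.
Cl₂ equivalent: 2.74 mg/L × 1,950,000 L = 5343 g.
Product at 89.4% available Cl: 5343 / 0.894 = 5976 g.

5.98 kg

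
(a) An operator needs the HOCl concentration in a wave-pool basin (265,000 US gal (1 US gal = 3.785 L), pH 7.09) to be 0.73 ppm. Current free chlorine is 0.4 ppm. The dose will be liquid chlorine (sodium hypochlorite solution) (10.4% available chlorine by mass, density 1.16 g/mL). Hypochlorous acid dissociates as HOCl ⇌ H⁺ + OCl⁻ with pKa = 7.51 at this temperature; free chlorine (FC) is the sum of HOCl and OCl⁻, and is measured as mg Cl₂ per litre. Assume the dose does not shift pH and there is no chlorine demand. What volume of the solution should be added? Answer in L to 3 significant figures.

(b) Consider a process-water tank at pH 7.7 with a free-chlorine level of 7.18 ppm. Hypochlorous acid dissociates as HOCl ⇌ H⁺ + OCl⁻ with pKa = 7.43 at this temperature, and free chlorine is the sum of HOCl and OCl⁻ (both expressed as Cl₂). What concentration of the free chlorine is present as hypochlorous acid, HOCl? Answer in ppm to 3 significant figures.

(a) Volume: 265,000 US gal × 3.785 L/gal = 1,003,025 L.
(a) [OCl⁻]/[HOCl] = 10^(pH − pKa) = 10^(7.09 − 7.51) = 0.3802; fraction as HOCl = 1/(1 + 0.3802) = 0.7245.
(a) Free chlorine required for 0.73 ppm HOCl: 0.73 / 0.7245 = 1.008 ppm.
(a) FC to add: 1.008 − 0.4 = 0.6075 mg/L as Cl₂.
(a) Cl₂ equivalent: 0.6075 mg/L × 1,003,025 L = 609.4 g.
(a) Product at 10.4% available Cl: 609.4 / 0.104 = 5859 g.
(a) Volume: 5859 g ÷ 1.16 g/mL = 5051 mL.

(b) [OCl⁻]/[HOCl] = 10^(pH − pKa) = 10^(7.7 − 7.43) = 10^0.27 = 1.862.
(b) Fraction as HOCl = 1 / (1 + 1.862) = 0.3494.
(b) HOCl = 0.3494 × 7.18 ppm = 2.509 ppm.

(a) 5.05 L; (b) 2.51 ppm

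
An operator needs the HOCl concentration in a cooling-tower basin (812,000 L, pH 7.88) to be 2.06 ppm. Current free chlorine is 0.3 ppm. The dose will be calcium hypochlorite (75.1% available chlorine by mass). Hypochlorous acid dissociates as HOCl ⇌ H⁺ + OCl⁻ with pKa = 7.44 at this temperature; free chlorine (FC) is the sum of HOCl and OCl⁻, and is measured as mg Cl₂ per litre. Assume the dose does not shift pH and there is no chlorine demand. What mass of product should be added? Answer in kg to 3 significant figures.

8.04 kg

[OCl⁻]/[HOCl] = 10^(pH − pKa) = 10^(7.88 − 7.44) = 2.754; fraction as HOCl = 1/(1 + 2.754) = 0.2664.
Free chlorine required for 2.06 ppm HOCl: 2.06 / 0.2664 = 7.734 ppm.
FC to add: 7.734 − 0.3 = 7.434 mg/L as Cl₂.
Cl₂ equivalent: 7.434 mg/L × 812,000 L = 6036 g.
Product at 75.1% available Cl: 6036 / 0.751 = 8038 g.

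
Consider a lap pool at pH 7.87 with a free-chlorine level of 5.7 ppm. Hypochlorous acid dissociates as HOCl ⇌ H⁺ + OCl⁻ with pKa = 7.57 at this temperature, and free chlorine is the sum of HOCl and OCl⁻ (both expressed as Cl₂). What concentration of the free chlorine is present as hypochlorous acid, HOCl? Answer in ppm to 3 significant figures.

1.90 ppm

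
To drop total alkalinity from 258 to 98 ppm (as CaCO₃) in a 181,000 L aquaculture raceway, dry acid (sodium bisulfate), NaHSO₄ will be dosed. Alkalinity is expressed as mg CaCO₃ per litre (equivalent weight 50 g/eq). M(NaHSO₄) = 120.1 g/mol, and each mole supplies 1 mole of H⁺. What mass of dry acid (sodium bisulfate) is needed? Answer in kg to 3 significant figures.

69.6 kg

Alkalinity to neutralize: (258 − 98) = 160 mg/L as CaCO₃ × 181,000 L = 28,960 g as CaCO₃.
Equivalents of H⁺ required: 28,960 ÷ 50 g/eq = 579.2 eq = 579.2 mol NaHSO₄.
Mass of NaHSO₄: 579.2 × 120.1 = 69,560 g.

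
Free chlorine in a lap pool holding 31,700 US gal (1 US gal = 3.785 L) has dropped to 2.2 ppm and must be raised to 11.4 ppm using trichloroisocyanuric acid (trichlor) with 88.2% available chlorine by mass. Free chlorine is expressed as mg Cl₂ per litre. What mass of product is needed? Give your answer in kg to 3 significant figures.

Volume: 31,700 US gal × 3.785 L/gal = 119,984 L.
Chlorine deficit: 11.4 − 2.2 = 9.2 ppm = 9.2 mg/L as Cl₂.
Cl₂ equivalent needed: 9.2 mg/L × 119,984 L = 1,104,000 mg = 1104 g.
Product at 88.2% available chlorine: 1104 / 0.882 = 1252 g.

1.25 kg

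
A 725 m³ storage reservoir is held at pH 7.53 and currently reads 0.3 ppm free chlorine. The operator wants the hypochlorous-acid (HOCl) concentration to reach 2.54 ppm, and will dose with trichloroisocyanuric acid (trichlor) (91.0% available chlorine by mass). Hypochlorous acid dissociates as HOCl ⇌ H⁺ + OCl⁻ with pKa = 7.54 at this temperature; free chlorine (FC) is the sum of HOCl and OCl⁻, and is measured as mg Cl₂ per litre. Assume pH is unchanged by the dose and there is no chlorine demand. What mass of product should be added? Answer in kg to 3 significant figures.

3.76 kg

Volume: 725 m³ = 725,000 L.
[OCl⁻]/[HOCl] = 10^(pH − pKa) = 10^(7.53 − 7.54) = 0.9772; fraction as HOCl = 1/(1 + 0.9772) = 0.5058.
Free chlorine required for 2.54 ppm HOCl: 2.54 / 0.5058 = 5.022 ppm.
FC to add: 5.022 − 0.3 = 4.722 mg/L as Cl₂.
Cl₂ equivalent: 4.722 mg/L × 725,000 L = 3424 g.
Product at 91.0% available Cl: 3424 / 0.91 = 3762 g.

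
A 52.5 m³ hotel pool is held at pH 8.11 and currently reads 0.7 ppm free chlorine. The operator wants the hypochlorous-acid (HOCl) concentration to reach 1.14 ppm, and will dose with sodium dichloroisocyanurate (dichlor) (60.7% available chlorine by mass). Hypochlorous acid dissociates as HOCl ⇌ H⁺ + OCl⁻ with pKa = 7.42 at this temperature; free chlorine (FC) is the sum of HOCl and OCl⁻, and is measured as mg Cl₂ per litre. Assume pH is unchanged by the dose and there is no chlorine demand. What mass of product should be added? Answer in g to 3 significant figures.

521 g

Volume: 52.5 m³ = 52,500 L.
[OCl⁻]/[HOCl] = 10^(pH − pKa) = 10^(8.11 − 7.42) = 4.898; fraction as HOCl = 1/(1 + 4.898) = 0.1696.
Free chlorine required for 1.14 ppm HOCl: 1.14 / 0.1696 = 6.723 ppm.
FC to add: 6.723 − 0.7 = 6.023 mg/L as Cl₂.
Cl₂ equivalent: 6.023 mg/L × 52,500 L = 316.2 g.
Product at 60.7% available Cl: 316.2 / 0.607 = 521 g.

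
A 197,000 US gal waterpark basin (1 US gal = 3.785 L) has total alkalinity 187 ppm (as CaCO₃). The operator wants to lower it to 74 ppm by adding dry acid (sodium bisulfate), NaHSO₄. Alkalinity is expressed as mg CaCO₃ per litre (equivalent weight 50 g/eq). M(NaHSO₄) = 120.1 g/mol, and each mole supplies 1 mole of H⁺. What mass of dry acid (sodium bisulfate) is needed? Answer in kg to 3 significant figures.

Volume: 197,000 US gal × 3.785 L/gal = 745,645 L.
Alkalinity to neutralize: (187 − 74) = 113 mg/L as CaCO₃ × 745,645 L = 84,260 g as CaCO₃.
Equivalents of H⁺ required: 84,260 ÷ 50 g/eq = 1685 eq = 1685 mol NaHSO₄.
Mass of NaHSO₄: 1685 × 120.1 = 202,400 g.

202 kg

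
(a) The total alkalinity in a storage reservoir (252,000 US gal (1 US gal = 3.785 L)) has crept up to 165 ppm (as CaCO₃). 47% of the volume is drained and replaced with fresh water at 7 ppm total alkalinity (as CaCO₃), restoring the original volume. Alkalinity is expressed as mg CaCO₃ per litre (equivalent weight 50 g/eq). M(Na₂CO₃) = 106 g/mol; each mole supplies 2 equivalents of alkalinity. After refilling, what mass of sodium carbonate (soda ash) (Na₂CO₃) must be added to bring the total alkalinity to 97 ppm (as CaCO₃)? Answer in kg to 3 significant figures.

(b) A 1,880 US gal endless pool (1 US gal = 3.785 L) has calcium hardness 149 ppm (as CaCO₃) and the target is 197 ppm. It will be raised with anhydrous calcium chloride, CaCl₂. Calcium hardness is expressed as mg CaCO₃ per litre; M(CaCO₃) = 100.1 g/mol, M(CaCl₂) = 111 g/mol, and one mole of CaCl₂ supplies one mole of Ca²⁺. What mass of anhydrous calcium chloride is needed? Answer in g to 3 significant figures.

(a) Volume: 252,000 US gal × 3.785 L/gal = 953,820 L.
(a) After draining 47% and refilling: 165 × 0.53 + 7 × 0.47 = 90.74 ppm.
(a) Deficit to target: 97 − 90.74 = 6.26 mg/L.
(a) As CaCO₃: 6.26 mg/L × 953,820 L = 5971 g; ÷ 50 g/eq ÷ 2 = 59.71 mol Na₂CO₃.
(a) Mass: 59.71 × 106 = 6329 g.

(b) Volume: 1,880 US gal × 3.785 L/gal = 7,116 L.
(b) Hardness to add: (197 − 149) = 48 mg/L as CaCO₃ × 7,116 L = 341.6 g as CaCO₃.
(b) Moles of Ca²⁺ (1 mol Ca²⁺ ≡ 1 mol CaCO₃): 341.6 / 100.1 g/mol = 3.412 mol.
(b) Mass of CaCl₂: 3.412 × 111 = 378.8 g.

(a) 6.33 kg; (b) 379 g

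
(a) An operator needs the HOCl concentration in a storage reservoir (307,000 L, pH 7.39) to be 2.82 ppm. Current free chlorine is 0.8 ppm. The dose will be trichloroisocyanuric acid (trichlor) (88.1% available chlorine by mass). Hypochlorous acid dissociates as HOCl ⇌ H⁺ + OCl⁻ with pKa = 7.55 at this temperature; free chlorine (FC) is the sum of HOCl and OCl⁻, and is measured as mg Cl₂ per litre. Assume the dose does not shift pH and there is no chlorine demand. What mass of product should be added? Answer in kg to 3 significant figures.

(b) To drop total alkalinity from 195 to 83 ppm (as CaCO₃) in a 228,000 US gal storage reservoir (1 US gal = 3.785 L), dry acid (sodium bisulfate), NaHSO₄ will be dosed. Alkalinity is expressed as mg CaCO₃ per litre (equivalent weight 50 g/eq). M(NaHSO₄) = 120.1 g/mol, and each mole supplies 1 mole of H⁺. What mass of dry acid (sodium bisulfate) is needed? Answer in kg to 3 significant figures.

(a) 1.38 kg; (b) 232 kg

(a) [OCl⁻]/[HOCl] = 10^(pH − pKa) = 10^(7.39 − 7.55) = 0.6918; fraction as HOCl = 1/(1 + 0.6918) = 0.5911.
(a) Free chlorine required for 2.82 ppm HOCl: 2.82 / 0.5911 = 4.771 ppm.
(a) FC to add: 4.771 − 0.8 = 3.971 mg/L as Cl₂.
(a) Cl₂ equivalent: 3.971 mg/L × 307,000 L = 1219 g.
(a) Product at 88.1% available Cl: 1219 / 0.881 = 1384 g.

(b) Volume: 228,000 US gal × 3.785 L/gal = 862,980 L.
(b) Alkalinity to neutralize: (195 − 83) = 112 mg/L as CaCO₃ × 862,980 L = 96,650 g as CaCO₃.
(b) Equivalents of H⁺ required: 96,650 ÷ 50 g/eq = 1933 eq = 1933 mol NaHSO₄.
(b) Mass of NaHSO₄: 1933 × 120.1 = 232,200 g.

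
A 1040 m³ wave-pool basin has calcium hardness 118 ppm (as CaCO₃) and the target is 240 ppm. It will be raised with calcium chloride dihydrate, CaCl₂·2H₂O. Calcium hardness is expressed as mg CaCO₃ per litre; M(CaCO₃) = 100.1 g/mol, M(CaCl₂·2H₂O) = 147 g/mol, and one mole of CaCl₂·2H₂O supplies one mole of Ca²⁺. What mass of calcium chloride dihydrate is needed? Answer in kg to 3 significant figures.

186 kg

Volume: 1040 m³ = 1,040,000 L.
Hardness to add: (240 − 118) = 122 mg/L as CaCO₃ × 1,040,000 L = 126,900 g as CaCO₃.
Moles of Ca²⁺ (1 mol Ca²⁺ ≡ 1 mol CaCO₃): 126,900 / 100.1 g/mol = 1268 mol.
Mass of CaCl₂·2H₂O: 1268 × 147 = 186,300 g.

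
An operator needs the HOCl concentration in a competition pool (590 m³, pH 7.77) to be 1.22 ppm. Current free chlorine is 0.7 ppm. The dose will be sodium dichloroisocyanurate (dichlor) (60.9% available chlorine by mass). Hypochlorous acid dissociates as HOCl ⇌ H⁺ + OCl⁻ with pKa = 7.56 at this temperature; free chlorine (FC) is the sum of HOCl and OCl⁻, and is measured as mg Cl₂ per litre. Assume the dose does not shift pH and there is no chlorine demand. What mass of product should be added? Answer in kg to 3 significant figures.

Volume: 590 m³ = 590,000 L.
[OCl⁻]/[HOCl] = 10^(pH − pKa) = 10^(7.77 − 7.56) = 1.622; fraction as HOCl = 1/(1 + 1.622) = 0.3814.
Free chlorine required for 1.22 ppm HOCl: 1.22 / 0.3814 = 3.199 ppm.
FC to add: 3.199 − 0.7 = 2.499 mg/L as Cl₂.
Cl₂ equivalent: 2.499 mg/L × 590,000 L = 1474 g.
Product at 60.9% available Cl: 1474 / 0.609 = 2421 g.

2.42 kg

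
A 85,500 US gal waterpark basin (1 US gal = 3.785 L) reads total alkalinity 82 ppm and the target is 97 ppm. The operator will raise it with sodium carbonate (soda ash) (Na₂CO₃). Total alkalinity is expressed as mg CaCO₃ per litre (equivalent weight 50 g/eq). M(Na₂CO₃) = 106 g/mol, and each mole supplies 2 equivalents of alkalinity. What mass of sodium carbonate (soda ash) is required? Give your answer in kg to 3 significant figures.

Volume: 85,500 US gal × 3.785 L/gal = 323,618 L.
Alkalinity to add: (97 − 82) = 15 mg/L as CaCO₃ × 323,618 L = 4854 g as CaCO₃.
Equivalents: 4854 g ÷ 50 g/eq = 97.09 eq.
Each mole of Na₂CO₃ supplies 2 eq, so 97.09 / 2 = 48.54 mol.
Mass: 48.54 mol × 106 g/mol = 5146 g.

5.15 kg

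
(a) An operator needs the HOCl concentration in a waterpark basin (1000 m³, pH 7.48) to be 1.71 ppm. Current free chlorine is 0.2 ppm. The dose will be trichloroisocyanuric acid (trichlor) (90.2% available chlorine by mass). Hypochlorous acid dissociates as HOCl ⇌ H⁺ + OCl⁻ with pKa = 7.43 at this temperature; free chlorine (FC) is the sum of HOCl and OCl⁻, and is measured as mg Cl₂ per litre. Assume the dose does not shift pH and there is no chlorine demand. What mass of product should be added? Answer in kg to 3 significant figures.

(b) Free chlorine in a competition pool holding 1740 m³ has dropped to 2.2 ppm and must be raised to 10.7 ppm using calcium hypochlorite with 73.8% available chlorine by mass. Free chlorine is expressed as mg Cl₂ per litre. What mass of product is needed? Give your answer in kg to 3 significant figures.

(a) 3.80 kg; (b) 20.0 kg

(a) Volume: 1000 m³ = 1,000,000 L.
(a) [OCl⁻]/[HOCl] = 10^(pH − pKa) = 10^(7.48 − 7.43) = 1.122; fraction as HOCl = 1/(1 + 1.122) = 0.4712.
(a) Free chlorine required for 1.71 ppm HOCl: 1.71 / 0.4712 = 3.629 ppm.
(a) FC to add: 3.629 − 0.2 = 3.429 mg/L as Cl₂.
(a) Cl₂ equivalent: 3.429 mg/L × 1,000,000 L = 3429 g.
(a) Product at 90.2% available Cl: 3429 / 0.902 = 3801 g.

(b) Volume: 1740 m³ = 1,740,000 L.
(b) Chlorine deficit: 10.7 − 2.2 = 8.5 ppm = 8.5 mg/L as Cl₂.
(b) Cl₂ equivalent needed: 8.5 mg/L × 1,740,000 L = 14,790,000 mg = 14,790 g.
(b) Product at 73.8% available chlorine: 14,790 / 0.738 = 20,040 g.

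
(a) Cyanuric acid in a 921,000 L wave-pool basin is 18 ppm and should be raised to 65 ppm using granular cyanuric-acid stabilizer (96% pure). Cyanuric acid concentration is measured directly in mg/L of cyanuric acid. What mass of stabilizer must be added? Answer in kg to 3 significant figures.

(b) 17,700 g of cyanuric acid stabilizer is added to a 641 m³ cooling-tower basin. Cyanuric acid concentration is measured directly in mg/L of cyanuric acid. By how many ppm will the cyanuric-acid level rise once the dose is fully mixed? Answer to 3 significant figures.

(a) CYA to add: (65 − 18) = 47 mg/L × 921,000 L = 43,290 g cyanuric acid.
(a) At 96% purity: 43,290 / 0.96 = 45,090 g product.

(b) Volume: 641 m³ = 641,000 L.
(b) Rise: 17,700 g / 641,000 L × 1000 = 27.61 mg/L.

(a) 45.1 kg; (b) 27.6 ppm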